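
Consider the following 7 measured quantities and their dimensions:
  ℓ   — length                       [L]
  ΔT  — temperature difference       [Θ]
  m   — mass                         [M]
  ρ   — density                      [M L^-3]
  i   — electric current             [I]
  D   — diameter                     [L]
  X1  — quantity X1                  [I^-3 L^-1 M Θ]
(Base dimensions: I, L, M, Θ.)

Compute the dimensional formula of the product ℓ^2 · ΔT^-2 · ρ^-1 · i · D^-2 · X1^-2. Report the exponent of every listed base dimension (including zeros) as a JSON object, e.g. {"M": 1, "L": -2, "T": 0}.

Write exponents as rows I,L,M,Θ / cols ℓ,ΔT,m,ρ,i,D,X1:
  I: [ 0  0  0  0  1  0 -3]
  L: [ 1  0  0 -3  0  1 -1]
  M: [ 0  0  1  1  0  0  1]
  Θ: [ 0  1  0  0  0  0  1]
  [I]: (2)·0+(-2)·0+(-1)·0+(1)·1+(-2)·0+(-2)·-3 = 7
  [L]: (2)·1+(-2)·0+(-1)·-3+(1)·0+(-2)·1+(-2)·-1 = 5
  [M]: (2)·0+(-2)·0+(-1)·1+(1)·0+(-2)·0+(-2)·1 = -3
  [Θ]: (2)·0+(-2)·1+(-1)·0+(1)·0+(-2)·0+(-2)·1 = -4
⇒ I^7 L^5 M^-3 Θ^-4

{"I": 7, "L": 5, "M": -3, "Θ": -4}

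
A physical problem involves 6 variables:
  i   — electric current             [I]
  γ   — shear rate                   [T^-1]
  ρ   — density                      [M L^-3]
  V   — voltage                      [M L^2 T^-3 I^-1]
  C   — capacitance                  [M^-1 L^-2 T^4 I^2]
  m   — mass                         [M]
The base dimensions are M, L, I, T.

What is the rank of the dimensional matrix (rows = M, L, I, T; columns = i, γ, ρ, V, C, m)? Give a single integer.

Exponent matrix [M,L,I,T] × [i,γ,ρ,V,C,m]:
  M: [ 0  0  1  1 -1  1]
  L: [ 0  0 -3  2 -2  0]
  I: [ 1  0  0 -1  2  0]
  T: [ 0 -1  0 -3  4  0]
Row reduction gives pivot columns i,γ,ρ,V; rank = 4

4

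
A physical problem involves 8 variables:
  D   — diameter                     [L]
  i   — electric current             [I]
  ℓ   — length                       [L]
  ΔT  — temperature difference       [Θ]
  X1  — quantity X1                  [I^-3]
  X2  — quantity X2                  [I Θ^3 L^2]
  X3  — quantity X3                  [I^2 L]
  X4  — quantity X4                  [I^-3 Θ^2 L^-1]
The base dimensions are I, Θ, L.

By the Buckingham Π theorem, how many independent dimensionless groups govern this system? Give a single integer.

5

Write exponents as rows I,Θ,L / cols D,i,ℓ,ΔT,X1,X2,X3,X4:
  I: [ 0  1  0  0 -3  1  2 -3]
  Θ: [ 0  0  0  1  0  3  0  2]
  L: [ 1  0  1  0  0  2  1 -1]
Echelon form has 3 nonzero rows (pivots: D,i,ΔT)
8 vars − rank 3 = 5 Π groups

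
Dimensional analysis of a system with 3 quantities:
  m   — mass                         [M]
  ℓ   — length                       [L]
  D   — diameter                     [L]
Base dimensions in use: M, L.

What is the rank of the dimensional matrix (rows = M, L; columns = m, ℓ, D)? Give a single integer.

2

Dimensional matrix (M×L by m×ℓ×D):
  M: [ 1  0  0]
  L: [ 0  1  1]
Row reduction gives pivot columns m,ℓ; rank = 2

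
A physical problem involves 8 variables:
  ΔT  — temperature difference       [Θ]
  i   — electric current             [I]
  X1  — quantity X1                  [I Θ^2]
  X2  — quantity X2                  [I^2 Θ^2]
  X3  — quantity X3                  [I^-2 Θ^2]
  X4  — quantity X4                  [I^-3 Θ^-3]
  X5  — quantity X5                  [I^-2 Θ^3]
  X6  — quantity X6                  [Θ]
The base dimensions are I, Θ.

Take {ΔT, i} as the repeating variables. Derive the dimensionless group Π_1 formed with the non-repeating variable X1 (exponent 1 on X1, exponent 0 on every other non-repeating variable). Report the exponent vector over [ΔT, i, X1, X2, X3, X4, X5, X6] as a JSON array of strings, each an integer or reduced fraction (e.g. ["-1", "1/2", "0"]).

["-2", "-1", "1", "0", "0", "0", "0", "0"]

Exponent matrix [I,Θ] × [ΔT,i,X1,X2,X3,X4,X5,X6]:
  I: [ 0  1  1  2 -2 -3 -2  0]
  Θ: [ 1  0  2  2  2 -3  3  1]
Echelon form has 2 nonzero rows (pivots: ΔT,i)
Pivot set = {ΔT,i}, free = {X1,X2,X3,X4,X5,X6}
RREF:
  r0: [   1    0    2    2    2   -3    3    1]
  r1: [   0    1    1    2   -2   -3   -2    0]
Fix exponent of X1 at 1, X2 at 0, X3 at 0, X4 at 0, X5 at 0, X6 at 0; solve each RREF row for its pivot's exponent:
  r0: exp(ΔT) + (2)·1 = 0 ⇒ exp(ΔT) = -2
  r1: exp(i) + (1)·1 = 0 ⇒ exp(i) = -1
Π_1 = ΔT^-2 · i^-1 · X1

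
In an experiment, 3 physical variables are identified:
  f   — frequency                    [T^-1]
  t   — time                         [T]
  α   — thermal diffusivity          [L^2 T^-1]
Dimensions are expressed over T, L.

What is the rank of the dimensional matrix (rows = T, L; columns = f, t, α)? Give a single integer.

Exponent matrix [T,L] × [f,t,α]:
  T: [-1  1 -1]
  L: [ 0  0  2]
Echelon form has 2 nonzero rows (pivots: f,α)

2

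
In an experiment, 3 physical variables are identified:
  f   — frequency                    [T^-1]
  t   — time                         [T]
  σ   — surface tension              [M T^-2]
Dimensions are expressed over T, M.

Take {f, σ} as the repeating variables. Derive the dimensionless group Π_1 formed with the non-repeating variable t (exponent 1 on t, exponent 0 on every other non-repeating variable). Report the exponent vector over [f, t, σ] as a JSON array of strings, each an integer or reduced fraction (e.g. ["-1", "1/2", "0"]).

["1", "1", "0"]

Exponent matrix [T,M] × [f,t,σ]:
  T: [-1  1 -2]
  M: [ 0  0  1]
Echelon form has 2 nonzero rows (pivots: f,σ)
Pivot set = {f,σ}, free = {t}
RREF:
  r0: [   1   -1    0]
  r1: [   0    0    1]
Fix exponent of t at 1; solve each RREF row for its pivot's exponent:
  r0: exp(f) + (-1)·1 = 0 ⇒ exp(f) = 1
  r1: exp(σ) + (0)·1 = 0 ⇒ exp(σ) = 0
Π_1 = f · t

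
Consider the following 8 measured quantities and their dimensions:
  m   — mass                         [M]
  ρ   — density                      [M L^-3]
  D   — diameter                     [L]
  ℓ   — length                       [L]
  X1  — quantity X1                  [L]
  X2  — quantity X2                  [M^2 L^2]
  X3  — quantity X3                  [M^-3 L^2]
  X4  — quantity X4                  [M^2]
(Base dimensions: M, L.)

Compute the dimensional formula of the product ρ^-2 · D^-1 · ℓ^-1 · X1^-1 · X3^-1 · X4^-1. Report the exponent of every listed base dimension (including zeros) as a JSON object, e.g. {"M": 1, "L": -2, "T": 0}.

{"M": -1, "L": 1}

Dimensional matrix (M×L by m×ρ×D×ℓ×X1×X2×X3×X4):
  M: [ 1  1  0  0  0  2 -3  2]
  L: [ 0 -3  1  1  1  2  2  0]
  [M]: (-2)·1+(-1)·0+(-1)·0+(-1)·0+(-1)·-3+(-1)·2 = -1
  [L]: (-2)·-3+(-1)·1+(-1)·1+(-1)·1+(-1)·2+(-1)·0 = 1
⇒ M^-1 L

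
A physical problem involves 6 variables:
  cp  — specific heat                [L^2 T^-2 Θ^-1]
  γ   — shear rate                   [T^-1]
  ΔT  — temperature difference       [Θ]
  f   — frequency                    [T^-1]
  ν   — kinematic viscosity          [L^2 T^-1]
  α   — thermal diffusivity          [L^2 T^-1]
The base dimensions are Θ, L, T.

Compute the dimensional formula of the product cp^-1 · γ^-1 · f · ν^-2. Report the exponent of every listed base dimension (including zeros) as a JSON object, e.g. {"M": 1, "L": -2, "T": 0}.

Write exponents as rows Θ,L,T / cols cp,γ,ΔT,f,ν,α:
  Θ: [-1  0  1  0  0  0]
  L: [ 2  0  0  0  2  2]
  T: [-2 -1  0 -1 -1 -1]
  [Θ]: (-1)·-1+(-1)·0+(1)·0+(-2)·0 = 1
  [L]: (-1)·2+(-1)·0+(1)·0+(-2)·2 = -6
  [T]: (-1)·-2+(-1)·-1+(1)·-1+(-2)·-1 = 4
⇒ Θ L^-6 T^4

{"Θ": 1, "L": -6, "T": 4}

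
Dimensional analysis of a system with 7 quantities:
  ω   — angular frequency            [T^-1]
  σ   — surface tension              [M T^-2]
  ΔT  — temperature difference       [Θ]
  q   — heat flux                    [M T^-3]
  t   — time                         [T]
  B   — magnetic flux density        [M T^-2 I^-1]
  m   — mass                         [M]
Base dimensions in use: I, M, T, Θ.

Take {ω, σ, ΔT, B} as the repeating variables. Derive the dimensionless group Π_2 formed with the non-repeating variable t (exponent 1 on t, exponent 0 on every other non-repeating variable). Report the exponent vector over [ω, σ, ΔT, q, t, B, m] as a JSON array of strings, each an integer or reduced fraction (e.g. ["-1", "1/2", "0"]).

["1", "0", "0", "0", "1", "0", "0"]

Exponent matrix [I,M,T,Θ] × [ω,σ,ΔT,q,t,B,m]:
  I: [ 0  0  0  0  0 -1  0]
  M: [ 0  1  0  1  0  1  1]
  T: [-1 -2  0 -3  1 -2  0]
  Θ: [ 0  0  1  0  0  0  0]
RREF → pivots at {ω,σ,ΔT,B} ⇒ r = 4
Repeat: ω,σ,ΔT,B; free: q,t,m
RREF:
  r0: [   1    0    0    1   -1    0   -2]
  r1: [   0    1    0    1    0    0    1]
  r2: [   0    0    1    0    0    0    0]
  r3: [   0    0    0    0    0    1    0]
Fix exponent of t at 1, q at 0, m at 0; solve each RREF row for its pivot's exponent:
  r0: exp(ω) + (-1)·1 = 0 ⇒ exp(ω) = 1
  r1: exp(σ) + (0)·1 = 0 ⇒ exp(σ) = 0
  r2: exp(ΔT) + (0)·1 = 0 ⇒ exp(ΔT) = 0
  r3: exp(B) + (0)·1 = 0 ⇒ exp(B) = 0
Π_2 = ω · t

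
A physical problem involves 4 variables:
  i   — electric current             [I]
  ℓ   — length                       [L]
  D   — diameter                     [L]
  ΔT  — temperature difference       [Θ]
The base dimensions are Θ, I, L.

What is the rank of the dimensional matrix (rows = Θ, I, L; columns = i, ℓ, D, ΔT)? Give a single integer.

Exponent matrix [Θ,I,L] × [i,ℓ,D,ΔT]:
  Θ: [ 0  0  0  1]
  I: [ 1  0  0  0]
  L: [ 0  1  1  0]
RREF → pivots at {i,ℓ,ΔT} ⇒ r = 3

3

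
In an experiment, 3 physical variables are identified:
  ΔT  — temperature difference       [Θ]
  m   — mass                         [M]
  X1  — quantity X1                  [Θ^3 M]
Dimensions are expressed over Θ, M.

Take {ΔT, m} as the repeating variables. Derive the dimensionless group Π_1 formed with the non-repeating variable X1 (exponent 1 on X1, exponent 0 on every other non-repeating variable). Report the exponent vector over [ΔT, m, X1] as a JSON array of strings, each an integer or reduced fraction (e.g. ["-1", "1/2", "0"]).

Exponent matrix [Θ,M] × [ΔT,m,X1]:
  Θ: [ 1  0  3]
  M: [ 0  1  1]
Echelon form has 2 nonzero rows (pivots: ΔT,m)
Pivot set = {ΔT,m}, free = {X1}
RREF:
  r0: [   1    0    3]
  r1: [   0    1    1]
Fix exponent of X1 at 1; solve each RREF row for its pivot's exponent:
  r0: exp(ΔT) + (3)·1 = 0 ⇒ exp(ΔT) = -3
  r1: exp(m) + (1)·1 = 0 ⇒ exp(m) = -1
Π_1 = ΔT^-3 · m^-1 · X1

["-3", "-1", "1"]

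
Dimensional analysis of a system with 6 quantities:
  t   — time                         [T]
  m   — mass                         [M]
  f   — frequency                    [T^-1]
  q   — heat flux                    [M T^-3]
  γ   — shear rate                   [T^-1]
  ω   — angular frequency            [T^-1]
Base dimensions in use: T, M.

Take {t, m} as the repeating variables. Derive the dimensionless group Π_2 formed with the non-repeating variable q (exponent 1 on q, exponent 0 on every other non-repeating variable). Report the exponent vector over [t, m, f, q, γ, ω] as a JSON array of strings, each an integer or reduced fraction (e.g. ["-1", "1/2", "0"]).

["3", "-1", "0", "1", "0", "0"]

Exponent matrix [T,M] × [t,m,f,q,γ,ω]:
  T: [ 1  0 -1 -3 -1 -1]
  M: [ 0  1  0  1  0  0]
Echelon form has 2 nonzero rows (pivots: t,m)
Pivot set = {t,m}, free = {f,q,γ,ω}
RREF:
  r0: [   1    0   -1   -3   -1   -1]
  r1: [   0    1    0    1    0    0]
Fix exponent of q at 1, f at 0, γ at 0, ω at 0; solve each RREF row for its pivot's exponent:
  r0: exp(t) + (-3)·1 = 0 ⇒ exp(t) = 3
  r1: exp(m) + (1)·1 = 0 ⇒ exp(m) = -1
Π_2 = t^3 · m^-1 · q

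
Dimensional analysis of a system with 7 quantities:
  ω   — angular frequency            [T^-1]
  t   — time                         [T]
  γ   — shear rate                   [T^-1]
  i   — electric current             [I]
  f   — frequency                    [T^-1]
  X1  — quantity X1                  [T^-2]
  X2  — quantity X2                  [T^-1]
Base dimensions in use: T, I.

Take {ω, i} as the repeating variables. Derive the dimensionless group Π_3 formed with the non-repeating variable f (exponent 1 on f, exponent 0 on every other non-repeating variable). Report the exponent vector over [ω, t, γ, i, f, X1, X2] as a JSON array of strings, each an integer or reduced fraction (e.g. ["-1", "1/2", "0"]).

Dimensional matrix (T×I by ω×t×γ×i×f×X1×X2):
  T: [-1  1 -1  0 -1 -2 -1]
  I: [ 0  0  0  1  0  0  0]
Row reduction gives pivot columns ω,i; rank = 2
Repeat: ω,i; free: t,γ,f,X1,X2
RREF:
  r0: [   1   -1    1    0    1    2    1]
  r1: [   0    0    0    1    0    0    0]
Fix exponent of f at 1, t at 0, γ at 0, X1 at 0, X2 at 0; solve each RREF row for its pivot's exponent:
  r0: exp(ω) + (1)·1 = 0 ⇒ exp(ω) = -1
  r1: exp(i) + (0)·1 = 0 ⇒ exp(i) = 0
Π_3 = ω^-1 · f

["-1", "0", "0", "0", "1", "0", "0"]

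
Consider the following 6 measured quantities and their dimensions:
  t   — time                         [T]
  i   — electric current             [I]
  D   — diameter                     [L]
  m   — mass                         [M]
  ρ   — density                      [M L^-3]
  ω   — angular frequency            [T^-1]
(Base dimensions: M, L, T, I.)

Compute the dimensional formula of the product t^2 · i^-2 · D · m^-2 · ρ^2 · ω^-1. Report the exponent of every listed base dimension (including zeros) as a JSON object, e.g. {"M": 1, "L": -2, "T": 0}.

Write exponents as rows M,L,T,I / cols t,i,D,m,ρ,ω:
  M: [ 0  0  0  1  1  0]
  L: [ 0  0  1  0 -3  0]
  T: [ 1  0  0  0  0 -1]
  I: [ 0  1  0  0  0  0]
  [M]: (2)·0+(-2)·0+(1)·0+(-2)·1+(2)·1+(-1)·0 = 0
  [L]: (2)·0+(-2)·0+(1)·1+(-2)·0+(2)·-3+(-1)·0 = -5
  [T]: (2)·1+(-2)·0+(1)·0+(-2)·0+(2)·0+(-1)·-1 = 3
  [I]: (2)·0+(-2)·1+(1)·0+(-2)·0+(2)·0+(-1)·0 = -2
⇒ L^-5 T^3 I^-2

{"M": 0, "L": -5, "T": 3, "I": -2}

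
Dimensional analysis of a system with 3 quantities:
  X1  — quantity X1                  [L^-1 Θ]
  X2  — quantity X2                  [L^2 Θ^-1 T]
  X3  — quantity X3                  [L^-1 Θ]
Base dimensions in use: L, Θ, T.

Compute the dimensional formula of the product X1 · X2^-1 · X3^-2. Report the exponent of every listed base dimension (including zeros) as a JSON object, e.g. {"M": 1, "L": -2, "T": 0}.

Dimensional matrix (L×Θ×T by X1×X2×X3):
  L: [-1  2 -1]
  Θ: [ 1 -1  1]
  T: [ 0  1  0]
  [L]: (1)·-1+(-1)·2+(-2)·-1 = -1
  [Θ]: (1)·1+(-1)·-1+(-2)·1 = 0
  [T]: (1)·0+(-1)·1+(-2)·0 = -1
⇒ L^-1 T^-1

{"L": -1, "Θ": 0, "T": -1}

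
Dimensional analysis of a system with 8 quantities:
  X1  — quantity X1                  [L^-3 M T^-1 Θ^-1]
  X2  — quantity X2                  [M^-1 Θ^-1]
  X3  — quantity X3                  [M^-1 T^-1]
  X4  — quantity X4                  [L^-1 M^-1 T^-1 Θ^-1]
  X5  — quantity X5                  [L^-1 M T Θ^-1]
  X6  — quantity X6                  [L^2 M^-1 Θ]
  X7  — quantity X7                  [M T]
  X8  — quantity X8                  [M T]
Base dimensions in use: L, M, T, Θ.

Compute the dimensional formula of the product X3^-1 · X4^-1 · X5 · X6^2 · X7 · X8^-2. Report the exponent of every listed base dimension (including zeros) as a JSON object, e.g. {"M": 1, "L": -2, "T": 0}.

Dimensional matrix (L×M×T×Θ by X1×X2×X3×X4×X5×X6×X7×X8):
  L: [-3  0  0 -1 -1  2  0  0]
  M: [ 1 -1 -1 -1  1 -1  1  1]
  T: [-1  0 -1 -1  1  0  1  1]
  Θ: [-1 -1  0 -1 -1  1  0  0]
  [L]: (-1)·0+(-1)·-1+(1)·-1+(2)·2+(1)·0+(-2)·0 = 4
  [M]: (-1)·-1+(-1)·-1+(1)·1+(2)·-1+(1)·1+(-2)·1 = 0
  [T]: (-1)·-1+(-1)·-1+(1)·1+(2)·0+(1)·1+(-2)·1 = 2
  [Θ]: (-1)·0+(-1)·-1+(1)·-1+(2)·1+(1)·0+(-2)·0 = 2
⇒ L^4 T^2 Θ^2

{"L": 4, "M": 0, "T": 2, "Θ": 2}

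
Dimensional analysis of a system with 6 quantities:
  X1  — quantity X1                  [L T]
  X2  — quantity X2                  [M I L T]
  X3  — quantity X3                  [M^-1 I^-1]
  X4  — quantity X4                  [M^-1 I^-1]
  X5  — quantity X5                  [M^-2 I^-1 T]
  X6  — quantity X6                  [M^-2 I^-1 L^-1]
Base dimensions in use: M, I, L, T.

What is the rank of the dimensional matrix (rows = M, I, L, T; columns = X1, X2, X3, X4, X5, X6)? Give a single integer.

3

Write exponents as rows M,I,L,T / cols X1,X2,X3,X4,X5,X6:
  M: [ 0  1 -1 -1 -2 -2]
  I: [ 0  1 -1 -1 -1 -1]
  L: [ 1  1  0  0  0 -1]
  T: [ 1  1  0  0  1  0]
Row reduction gives pivot columns X1,X2,X5; rank = 3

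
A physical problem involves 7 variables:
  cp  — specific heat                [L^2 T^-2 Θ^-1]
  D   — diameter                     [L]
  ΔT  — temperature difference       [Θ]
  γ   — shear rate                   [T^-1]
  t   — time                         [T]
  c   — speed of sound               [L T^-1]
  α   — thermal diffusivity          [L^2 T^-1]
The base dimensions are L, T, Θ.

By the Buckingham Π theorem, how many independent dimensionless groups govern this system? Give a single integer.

4

Dimensional matrix (L×T×Θ by cp×D×ΔT×γ×t×c×α):
  L: [ 2  1  0  0  0  1  2]
  T: [-2  0  0 -1  1 -1 -1]
  Θ: [-1  0  1  0  0  0  0]
Echelon form has 3 nonzero rows (pivots: cp,D,ΔT)
7 vars − rank 3 = 4 Π groups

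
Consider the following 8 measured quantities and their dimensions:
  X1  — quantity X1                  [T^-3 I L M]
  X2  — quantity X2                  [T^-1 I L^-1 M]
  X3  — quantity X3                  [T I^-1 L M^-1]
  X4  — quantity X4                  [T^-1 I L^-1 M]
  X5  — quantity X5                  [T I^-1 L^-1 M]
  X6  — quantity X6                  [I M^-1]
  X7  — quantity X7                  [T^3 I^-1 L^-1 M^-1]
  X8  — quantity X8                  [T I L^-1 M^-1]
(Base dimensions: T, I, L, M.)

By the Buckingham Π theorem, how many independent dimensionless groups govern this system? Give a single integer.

5

Write exponents as rows T,I,L,M / cols X1,X2,X3,X4,X5,X6,X7,X8:
  T: [-3 -1  1 -1  1  0  3  1]
  I: [ 1  1 -1  1 -1  1 -1  1]
  L: [ 1 -1  1 -1 -1  0 -1 -1]
  M: [ 1  1 -1  1  1 -1 -1 -1]
Echelon form has 3 nonzero rows (pivots: X1,X2,X5)
Π count = n − r = 8 − 3 = 5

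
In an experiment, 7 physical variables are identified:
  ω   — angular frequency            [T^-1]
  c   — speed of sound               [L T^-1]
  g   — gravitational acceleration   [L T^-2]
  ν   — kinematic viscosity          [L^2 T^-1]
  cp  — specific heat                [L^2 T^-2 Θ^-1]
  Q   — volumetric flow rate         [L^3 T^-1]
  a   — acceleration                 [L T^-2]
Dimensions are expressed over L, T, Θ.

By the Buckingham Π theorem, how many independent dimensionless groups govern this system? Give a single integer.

Dimensional matrix (L×T×Θ by ω×c×g×ν×cp×Q×a):
  L: [ 0  1  1  2  2  3  1]
  T: [-1 -1 -2 -1 -2 -1 -2]
  Θ: [ 0  0  0  0 -1  0  0]
RREF → pivots at {ω,c,cp} ⇒ r = 3
n=7, r=3 ⇒ 4 dimensionless groups

4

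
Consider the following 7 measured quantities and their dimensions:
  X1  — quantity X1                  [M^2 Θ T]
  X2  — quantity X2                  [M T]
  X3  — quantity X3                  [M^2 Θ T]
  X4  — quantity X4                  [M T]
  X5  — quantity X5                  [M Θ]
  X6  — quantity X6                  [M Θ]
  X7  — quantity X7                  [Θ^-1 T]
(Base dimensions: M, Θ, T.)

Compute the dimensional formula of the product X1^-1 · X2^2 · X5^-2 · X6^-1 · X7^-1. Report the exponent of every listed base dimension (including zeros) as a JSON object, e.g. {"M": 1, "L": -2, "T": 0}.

{"M": -3, "Θ": -3, "T": 0}

Dimensional matrix (M×Θ×T by X1×X2×X3×X4×X5×X6×X7):
  M: [ 2  1  2  1  1  1  0]
  Θ: [ 1  0  1  0  1  1 -1]
  T: [ 1  1  1  1  0  0  1]
  [M]: (-1)·2+(2)·1+(-2)·1+(-1)·1+(-1)·0 = -3
  [Θ]: (-1)·1+(2)·0+(-2)·1+(-1)·1+(-1)·-1 = -3
  [T]: (-1)·1+(2)·1+(-2)·0+(-1)·0+(-1)·1 = 0
⇒ M^-3 Θ^-3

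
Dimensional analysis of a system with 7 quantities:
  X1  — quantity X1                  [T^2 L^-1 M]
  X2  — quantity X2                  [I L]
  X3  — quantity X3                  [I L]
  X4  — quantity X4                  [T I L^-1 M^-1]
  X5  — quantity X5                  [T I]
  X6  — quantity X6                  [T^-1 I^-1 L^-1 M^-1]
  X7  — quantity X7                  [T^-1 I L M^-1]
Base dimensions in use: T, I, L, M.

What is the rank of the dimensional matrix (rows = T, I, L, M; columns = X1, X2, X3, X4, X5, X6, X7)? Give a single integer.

3

Dimensional matrix (T×I×L×M by X1×X2×X3×X4×X5×X6×X7):
  T: [ 2  0  0  1  1 -1 -1]
  I: [ 0  1  1  1  1 -1  1]
  L: [-1  1  1 -1  0 -1  1]
  M: [ 1  0  0 -1  0 -1 -1]
Row reduction gives pivot columns X1,X2,X4; rank = 3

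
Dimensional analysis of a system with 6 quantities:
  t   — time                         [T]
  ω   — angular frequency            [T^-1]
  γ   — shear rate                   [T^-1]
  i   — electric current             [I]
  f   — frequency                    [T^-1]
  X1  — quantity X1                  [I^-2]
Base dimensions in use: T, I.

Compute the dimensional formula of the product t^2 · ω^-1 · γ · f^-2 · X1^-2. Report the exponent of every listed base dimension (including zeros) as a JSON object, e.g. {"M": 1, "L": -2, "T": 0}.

{"T": 4, "I": 4}

Write exponents as rows T,I / cols t,ω,γ,i,f,X1:
  T: [ 1 -1 -1  0 -1  0]
  I: [ 0  0  0  1  0 -2]
  [T]: (2)·1+(-1)·-1+(1)·-1+(-2)·-1+(-2)·0 = 4
  [I]: (2)·0+(-1)·0+(1)·0+(-2)·0+(-2)·-2 = 4
⇒ T^4 I^4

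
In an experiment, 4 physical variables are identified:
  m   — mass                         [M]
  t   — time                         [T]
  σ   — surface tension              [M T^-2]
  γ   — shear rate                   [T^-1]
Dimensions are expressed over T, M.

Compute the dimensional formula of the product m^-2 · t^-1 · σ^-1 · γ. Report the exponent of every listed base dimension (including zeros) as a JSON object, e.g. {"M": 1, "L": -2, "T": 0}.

{"T": 0, "M": -3}

Write exponents as rows T,M / cols m,t,σ,γ:
  T: [ 0  1 -2 -1]
  M: [ 1  0  1  0]
  [T]: (-2)·0+(-1)·1+(-1)·-2+(1)·-1 = 0
  [M]: (-2)·1+(-1)·0+(-1)·1+(1)·0 = -3
⇒ M^-3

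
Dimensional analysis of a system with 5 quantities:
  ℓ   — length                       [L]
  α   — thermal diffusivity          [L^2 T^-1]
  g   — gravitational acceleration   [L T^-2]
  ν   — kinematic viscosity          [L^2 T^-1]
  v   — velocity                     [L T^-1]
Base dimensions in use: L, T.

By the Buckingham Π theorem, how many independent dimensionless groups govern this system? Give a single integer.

Write exponents as rows L,T / cols ℓ,α,g,ν,v:
  L: [ 1  2  1  2  1]
  T: [ 0 -1 -2 -1 -1]
RREF → pivots at {ℓ,α} ⇒ r = 2
5 vars − rank 2 = 3 Π groups

3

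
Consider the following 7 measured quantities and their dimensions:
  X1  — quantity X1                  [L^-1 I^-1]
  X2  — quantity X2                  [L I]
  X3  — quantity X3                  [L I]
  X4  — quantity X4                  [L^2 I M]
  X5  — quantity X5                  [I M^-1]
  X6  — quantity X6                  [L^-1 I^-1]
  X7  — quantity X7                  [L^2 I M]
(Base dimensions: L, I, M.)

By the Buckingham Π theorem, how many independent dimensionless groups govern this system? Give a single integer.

5

Exponent matrix [L,I,M] × [X1,X2,X3,X4,X5,X6,X7]:
  L: [-1  1  1  2  0 -1  2]
  I: [-1  1  1  1  1 -1  1]
  M: [ 0  0  0  1 -1  0  1]
RREF → pivots at {X1,X4} ⇒ r = 2
7 vars − rank 2 = 5 Π groups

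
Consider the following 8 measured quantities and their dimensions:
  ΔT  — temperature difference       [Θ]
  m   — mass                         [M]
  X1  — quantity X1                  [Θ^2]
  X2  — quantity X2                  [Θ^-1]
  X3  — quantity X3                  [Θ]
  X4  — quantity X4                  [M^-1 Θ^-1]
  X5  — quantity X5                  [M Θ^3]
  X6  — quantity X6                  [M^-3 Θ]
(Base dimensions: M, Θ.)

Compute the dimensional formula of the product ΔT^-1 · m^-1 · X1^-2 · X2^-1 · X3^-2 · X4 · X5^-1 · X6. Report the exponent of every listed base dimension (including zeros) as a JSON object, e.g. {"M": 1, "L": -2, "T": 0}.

{"M": -6, "Θ": -9}

Exponent matrix [M,Θ] × [ΔT,m,X1,X2,X3,X4,X5,X6]:
  M: [ 0  1  0  0  0 -1  1 -3]
  Θ: [ 1  0  2 -1  1 -1  3  1]
  [M]: (-1)·0+(-1)·1+(-2)·0+(-1)·0+(-2)·0+(1)·-1+(-1)·1+(1)·-3 = -6
  [Θ]: (-1)·1+(-1)·0+(-2)·2+(-1)·-1+(-2)·1+(1)·-1+(-1)·3+(1)·1 = -9
⇒ M^-6 Θ^-9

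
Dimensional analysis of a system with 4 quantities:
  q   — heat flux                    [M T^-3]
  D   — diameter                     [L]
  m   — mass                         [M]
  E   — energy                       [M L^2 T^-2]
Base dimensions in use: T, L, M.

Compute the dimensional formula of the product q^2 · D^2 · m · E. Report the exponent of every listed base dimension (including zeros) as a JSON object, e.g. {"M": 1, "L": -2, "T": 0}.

Write exponents as rows T,L,M / cols q,D,m,E:
  T: [-3  0  0 -2]
  L: [ 0  1  0  2]
  M: [ 1  0  1  1]
  [T]: (2)·-3+(2)·0+(1)·0+(1)·-2 = -8
  [L]: (2)·0+(2)·1+(1)·0+(1)·2 = 4
  [M]: (2)·1+(2)·0+(1)·1+(1)·1 = 4
⇒ T^-8 L^4 M^4

{"T": -8, "L": 4, "M": 4}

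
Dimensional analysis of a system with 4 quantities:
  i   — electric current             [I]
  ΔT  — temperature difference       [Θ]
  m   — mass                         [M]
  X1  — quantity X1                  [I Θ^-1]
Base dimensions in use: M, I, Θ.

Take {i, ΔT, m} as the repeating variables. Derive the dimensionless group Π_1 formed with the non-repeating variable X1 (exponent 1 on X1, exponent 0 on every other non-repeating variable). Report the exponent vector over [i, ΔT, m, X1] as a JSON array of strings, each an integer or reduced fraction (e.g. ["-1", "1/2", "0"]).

["-1", "1", "0", "1"]

Write exponents as rows M,I,Θ / cols i,ΔT,m,X1:
  M: [ 0  0  1  0]
  I: [ 1  0  0  1]
  Θ: [ 0  1  0 -1]
Row reduction gives pivot columns i,ΔT,m; rank = 3
Repeat: i,ΔT,m; free: X1
RREF:
  r0: [   1    0    0    1]
  r1: [   0    1    0   -1]
  r2: [   0    0    1    0]
Fix exponent of X1 at 1; solve each RREF row for its pivot's exponent:
  r0: exp(i) + (1)·1 = 0 ⇒ exp(i) = -1
  r1: exp(ΔT) + (-1)·1 = 0 ⇒ exp(ΔT) = 1
  r2: exp(m) + (0)·1 = 0 ⇒ exp(m) = 0
Π_1 = i^-1 · ΔT · X1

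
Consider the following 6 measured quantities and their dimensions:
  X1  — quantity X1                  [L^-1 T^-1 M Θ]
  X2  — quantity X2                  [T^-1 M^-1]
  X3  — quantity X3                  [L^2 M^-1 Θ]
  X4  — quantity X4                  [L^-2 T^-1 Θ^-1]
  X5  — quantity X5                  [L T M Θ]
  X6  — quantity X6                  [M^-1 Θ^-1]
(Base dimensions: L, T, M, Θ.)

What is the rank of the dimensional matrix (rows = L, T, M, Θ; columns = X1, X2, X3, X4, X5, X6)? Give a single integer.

3

Exponent matrix [L,T,M,Θ] × [X1,X2,X3,X4,X5,X6]:
  L: [-1  0  2 -2  1  0]
  T: [-1 -1  0 -1  1  0]
  M: [ 1 -1 -1  0  1 -1]
  Θ: [ 1  0  1 -1  1 -1]
RREF → pivots at {X1,X2,X3} ⇒ r = 3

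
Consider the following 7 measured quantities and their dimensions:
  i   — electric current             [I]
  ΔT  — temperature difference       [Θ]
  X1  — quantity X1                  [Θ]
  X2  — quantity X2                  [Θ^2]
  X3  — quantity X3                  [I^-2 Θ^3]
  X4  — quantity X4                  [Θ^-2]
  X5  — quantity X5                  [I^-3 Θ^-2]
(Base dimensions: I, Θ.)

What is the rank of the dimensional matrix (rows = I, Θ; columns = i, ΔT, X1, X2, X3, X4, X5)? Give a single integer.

Dimensional matrix (I×Θ by i×ΔT×X1×X2×X3×X4×X5):
  I: [ 1  0  0  0 -2  0 -3]
  Θ: [ 0  1  1  2  3 -2 -2]
RREF → pivots at {i,ΔT} ⇒ r = 2

2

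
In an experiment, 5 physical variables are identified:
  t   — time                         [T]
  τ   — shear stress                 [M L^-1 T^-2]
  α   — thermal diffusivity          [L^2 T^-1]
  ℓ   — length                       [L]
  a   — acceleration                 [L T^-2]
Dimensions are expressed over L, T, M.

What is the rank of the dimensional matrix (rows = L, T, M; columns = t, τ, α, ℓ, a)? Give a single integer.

3

Dimensional matrix (L×T×M by t×τ×α×ℓ×a):
  L: [ 0 -1  2  1  1]
  T: [ 1 -2 -1  0 -2]
  M: [ 0  1  0  0  0]
Echelon form has 3 nonzero rows (pivots: t,τ,α)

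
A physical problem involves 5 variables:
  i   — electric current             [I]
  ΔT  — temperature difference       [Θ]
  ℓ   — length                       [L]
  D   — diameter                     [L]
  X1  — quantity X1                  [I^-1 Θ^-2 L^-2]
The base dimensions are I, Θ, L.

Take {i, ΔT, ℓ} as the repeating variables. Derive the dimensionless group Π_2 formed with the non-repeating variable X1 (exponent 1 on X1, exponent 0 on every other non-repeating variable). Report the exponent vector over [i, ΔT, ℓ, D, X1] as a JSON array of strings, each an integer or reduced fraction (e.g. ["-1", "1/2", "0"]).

Exponent matrix [I,Θ,L] × [i,ΔT,ℓ,D,X1]:
  I: [ 1  0  0  0 -1]
  Θ: [ 0  1  0  0 -2]
  L: [ 0  0  1  1 -2]
Row reduction gives pivot columns i,ΔT,ℓ; rank = 3
Repeat: i,ΔT,ℓ; free: D,X1
RREF:
  r0: [   1    0    0    0   -1]
  r1: [   0    1    0    0   -2]
  r2: [   0    0    1    1   -2]
Fix exponent of X1 at 1, D at 0; solve each RREF row for its pivot's exponent:
  r0: exp(i) + (-1)·1 = 0 ⇒ exp(i) = 1
  r1: exp(ΔT) + (-2)·1 = 0 ⇒ exp(ΔT) = 2
  r2: exp(ℓ) + (-2)·1 = 0 ⇒ exp(ℓ) = 2
Π_2 = i · ΔT^2 · ℓ^2 · X1

["1", "2", "2", "0", "1"]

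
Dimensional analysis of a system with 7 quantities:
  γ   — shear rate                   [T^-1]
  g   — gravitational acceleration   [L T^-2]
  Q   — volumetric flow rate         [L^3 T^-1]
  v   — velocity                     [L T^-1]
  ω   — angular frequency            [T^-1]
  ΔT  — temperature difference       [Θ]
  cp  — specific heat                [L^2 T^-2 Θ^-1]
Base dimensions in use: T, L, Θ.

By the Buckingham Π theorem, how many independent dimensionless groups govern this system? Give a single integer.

Write exponents as rows T,L,Θ / cols γ,g,Q,v,ω,ΔT,cp:
  T: [-1 -2 -1 -1 -1  0 -2]
  L: [ 0  1  3  1  0  0  2]
  Θ: [ 0  0  0  0  0  1 -1]
Echelon form has 3 nonzero rows (pivots: γ,g,ΔT)
n=7, r=3 ⇒ 4 dimensionless groups

4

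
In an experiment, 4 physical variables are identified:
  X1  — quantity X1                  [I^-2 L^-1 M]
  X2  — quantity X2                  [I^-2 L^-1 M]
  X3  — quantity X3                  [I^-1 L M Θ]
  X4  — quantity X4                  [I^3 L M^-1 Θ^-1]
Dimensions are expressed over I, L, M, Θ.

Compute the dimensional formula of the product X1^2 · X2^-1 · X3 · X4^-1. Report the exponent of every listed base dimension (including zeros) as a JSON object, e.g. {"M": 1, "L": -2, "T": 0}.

Dimensional matrix (I×L×M×Θ by X1×X2×X3×X4):
  I: [-2 -2 -1  3]
  L: [-1 -1  1  1]
  M: [ 1  1  1 -1]
  Θ: [ 0  0  1 -1]
  [I]: (2)·-2+(-1)·-2+(1)·-1+(-1)·3 = -6
  [L]: (2)·-1+(-1)·-1+(1)·1+(-1)·1 = -1
  [M]: (2)·1+(-1)·1+(1)·1+(-1)·-1 = 3
  [Θ]: (2)·0+(-1)·0+(1)·1+(-1)·-1 = 2
⇒ I^-6 L^-1 M^3 Θ^2

{"I": -6, "L": -1, "M": 3, "Θ": 2}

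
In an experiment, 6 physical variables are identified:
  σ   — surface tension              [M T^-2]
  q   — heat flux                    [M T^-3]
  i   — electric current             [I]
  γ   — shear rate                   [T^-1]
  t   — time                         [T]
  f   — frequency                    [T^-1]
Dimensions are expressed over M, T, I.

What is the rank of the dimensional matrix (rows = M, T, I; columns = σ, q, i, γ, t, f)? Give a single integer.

3

Exponent matrix [M,T,I] × [σ,q,i,γ,t,f]:
  M: [ 1  1  0  0  0  0]
  T: [-2 -3  0 -1  1 -1]
  I: [ 0  0  1  0  0  0]
Row reduction gives pivot columns σ,q,i; rank = 3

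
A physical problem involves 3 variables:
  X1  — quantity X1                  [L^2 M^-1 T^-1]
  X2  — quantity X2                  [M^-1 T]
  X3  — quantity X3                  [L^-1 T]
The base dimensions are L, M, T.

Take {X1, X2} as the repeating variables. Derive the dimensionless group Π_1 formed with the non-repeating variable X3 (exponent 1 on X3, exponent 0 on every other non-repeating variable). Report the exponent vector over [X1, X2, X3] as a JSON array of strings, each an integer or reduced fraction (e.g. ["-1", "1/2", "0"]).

Exponent matrix [L,M,T] × [X1,X2,X3]:
  L: [ 2  0 -1]
  M: [-1 -1  0]
  T: [-1  1  1]
Echelon form has 2 nonzero rows (pivots: X1,X2)
Repeat: X1,X2; free: X3
RREF:
  r0: [   1    0 -1/2]
  r1: [   0    1  1/2]
  r2: [   0    0    0]
Fix exponent of X3 at 1; solve each RREF row for its pivot's exponent:
  r0: exp(X1) + (-1/2)·1 = 0 ⇒ exp(X1) = 1/2
  r1: exp(X2) + (1/2)·1 = 0 ⇒ exp(X2) = -1/2
Π_1 = X1^(1/2) · X2^(-1/2) · X3

["1/2", "-1/2", "1"]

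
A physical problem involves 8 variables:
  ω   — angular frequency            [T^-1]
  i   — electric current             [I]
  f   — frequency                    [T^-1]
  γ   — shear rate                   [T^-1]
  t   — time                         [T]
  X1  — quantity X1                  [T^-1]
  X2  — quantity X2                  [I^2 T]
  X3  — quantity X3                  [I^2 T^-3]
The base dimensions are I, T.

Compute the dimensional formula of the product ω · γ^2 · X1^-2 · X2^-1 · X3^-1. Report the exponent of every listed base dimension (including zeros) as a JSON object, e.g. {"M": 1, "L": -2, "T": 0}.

{"I": -4, "T": 1}

Write exponents as rows I,T / cols ω,i,f,γ,t,X1,X2,X3:
  I: [ 0  1  0  0  0  0  2  2]
  T: [-1  0 -1 -1  1 -1  1 -3]
  [I]: (1)·0+(2)·0+(-2)·0+(-1)·2+(-1)·2 = -4
  [T]: (1)·-1+(2)·-1+(-2)·-1+(-1)·1+(-1)·-3 = 1
⇒ I^-4 T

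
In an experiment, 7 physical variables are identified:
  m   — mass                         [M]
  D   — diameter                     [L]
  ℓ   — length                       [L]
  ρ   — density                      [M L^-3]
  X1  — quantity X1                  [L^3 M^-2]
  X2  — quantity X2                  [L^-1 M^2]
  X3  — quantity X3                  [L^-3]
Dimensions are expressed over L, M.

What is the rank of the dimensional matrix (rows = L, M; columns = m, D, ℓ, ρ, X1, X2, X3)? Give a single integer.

2

Write exponents as rows L,M / cols m,D,ℓ,ρ,X1,X2,X3:
  L: [ 0  1  1 -3  3 -1 -3]
  M: [ 1  0  0  1 -2  2  0]
RREF → pivots at {m,D} ⇒ r = 2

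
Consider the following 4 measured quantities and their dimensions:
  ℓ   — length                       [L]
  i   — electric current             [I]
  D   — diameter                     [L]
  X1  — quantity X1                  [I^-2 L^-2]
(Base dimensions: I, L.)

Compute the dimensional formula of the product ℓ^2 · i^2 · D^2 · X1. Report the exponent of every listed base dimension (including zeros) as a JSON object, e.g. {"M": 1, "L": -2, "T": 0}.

{"I": 0, "L": 2}

Write exponents as rows I,L / cols ℓ,i,D,X1:
  I: [ 0  1  0 -2]
  L: [ 1  0  1 -2]
  [I]: (2)·0+(2)·1+(2)·0+(1)·-2 = 0
  [L]: (2)·1+(2)·0+(2)·1+(1)·-2 = 2
⇒ L^2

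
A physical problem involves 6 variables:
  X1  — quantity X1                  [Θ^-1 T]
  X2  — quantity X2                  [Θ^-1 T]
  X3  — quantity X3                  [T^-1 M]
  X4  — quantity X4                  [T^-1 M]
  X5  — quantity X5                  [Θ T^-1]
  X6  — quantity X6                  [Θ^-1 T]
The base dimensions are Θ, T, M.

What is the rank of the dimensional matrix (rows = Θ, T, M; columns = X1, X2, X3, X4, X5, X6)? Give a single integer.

Exponent matrix [Θ,T,M] × [X1,X2,X3,X4,X5,X6]:
  Θ: [-1 -1  0  0  1 -1]
  T: [ 1  1 -1 -1 -1  1]
  M: [ 0  0  1  1  0  0]
RREF → pivots at {X1,X3} ⇒ r = 2

2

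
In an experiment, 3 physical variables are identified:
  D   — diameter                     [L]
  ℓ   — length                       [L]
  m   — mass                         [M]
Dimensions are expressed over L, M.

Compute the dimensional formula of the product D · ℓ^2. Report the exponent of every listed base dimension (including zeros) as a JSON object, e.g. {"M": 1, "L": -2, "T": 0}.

Exponent matrix [L,M] × [D,ℓ,m]:
  L: [ 1  1  0]
  M: [ 0  0  1]
  [L]: (1)·1+(2)·1 = 3
  [M]: (1)·0+(2)·0 = 0
⇒ L^3

{"L": 3, "M": 0}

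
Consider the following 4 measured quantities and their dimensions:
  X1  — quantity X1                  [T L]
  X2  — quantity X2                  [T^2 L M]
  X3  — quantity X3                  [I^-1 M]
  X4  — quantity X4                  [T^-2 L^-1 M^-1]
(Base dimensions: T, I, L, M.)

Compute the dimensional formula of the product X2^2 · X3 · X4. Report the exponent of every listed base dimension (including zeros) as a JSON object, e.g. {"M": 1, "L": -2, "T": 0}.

{"T": 2, "I": -1, "L": 1, "M": 2}

Exponent matrix [T,I,L,M] × [X1,X2,X3,X4]:
  T: [ 1  2  0 -2]
  I: [ 0  0 -1  0]
  L: [ 1  1  0 -1]
  M: [ 0  1  1 -1]
  [T]: (2)·2+(1)·0+(1)·-2 = 2
  [I]: (2)·0+(1)·-1+(1)·0 = -1
  [L]: (2)·1+(1)·0+(1)·-1 = 1
  [M]: (2)·1+(1)·1+(1)·-1 = 2
⇒ T^2 I^-1 L M^2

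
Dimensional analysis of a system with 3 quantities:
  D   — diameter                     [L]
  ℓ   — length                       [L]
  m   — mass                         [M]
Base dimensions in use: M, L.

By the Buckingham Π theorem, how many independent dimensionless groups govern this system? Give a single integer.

Write exponents as rows M,L / cols D,ℓ,m:
  M: [ 0  0  1]
  L: [ 1  1  0]
Row reduction gives pivot columns D,m; rank = 2
n=3, r=2 ⇒ 1 dimensionless group

1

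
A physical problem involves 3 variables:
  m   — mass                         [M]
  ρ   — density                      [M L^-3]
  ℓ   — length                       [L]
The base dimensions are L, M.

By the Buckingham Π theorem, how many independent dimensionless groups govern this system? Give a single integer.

1

Write exponents as rows L,M / cols m,ρ,ℓ:
  L: [ 0 -3  1]
  M: [ 1  1  0]
Echelon form has 2 nonzero rows (pivots: m,ρ)
3 vars − rank 2 = 1 Π group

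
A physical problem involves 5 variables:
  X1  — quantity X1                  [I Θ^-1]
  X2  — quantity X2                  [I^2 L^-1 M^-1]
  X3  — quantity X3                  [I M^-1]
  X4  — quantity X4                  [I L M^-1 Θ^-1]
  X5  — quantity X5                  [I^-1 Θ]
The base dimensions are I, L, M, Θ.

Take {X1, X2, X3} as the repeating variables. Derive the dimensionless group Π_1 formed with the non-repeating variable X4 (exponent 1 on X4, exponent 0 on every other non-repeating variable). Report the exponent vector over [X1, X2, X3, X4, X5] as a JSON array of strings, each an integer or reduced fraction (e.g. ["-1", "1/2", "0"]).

Write exponents as rows I,L,M,Θ / cols X1,X2,X3,X4,X5:
  I: [ 1  2  1  1 -1]
  L: [ 0 -1  0  1  0]
  M: [ 0 -1 -1 -1  0]
  Θ: [-1  0  0 -1  1]
Row reduction gives pivot columns X1,X2,X3; rank = 3
Pivot set = {X1,X2,X3}, free = {X4,X5}
RREF:
  r0: [   1    0    0    1   -1]
  r1: [   0    1    0   -1    0]
  r2: [   0    0    1    2    0]
  r3: [   0    0    0    0    0]
Fix exponent of X4 at 1, X5 at 0; solve each RREF row for its pivot's exponent:
  r0: exp(X1) + (1)·1 = 0 ⇒ exp(X1) = -1
  r1: exp(X2) + (-1)·1 = 0 ⇒ exp(X2) = 1
  r2: exp(X3) + (2)·1 = 0 ⇒ exp(X3) = -2
Π_1 = X1^-1 · X2 · X3^-2 · X4

["-1", "1", "-2", "1", "0"]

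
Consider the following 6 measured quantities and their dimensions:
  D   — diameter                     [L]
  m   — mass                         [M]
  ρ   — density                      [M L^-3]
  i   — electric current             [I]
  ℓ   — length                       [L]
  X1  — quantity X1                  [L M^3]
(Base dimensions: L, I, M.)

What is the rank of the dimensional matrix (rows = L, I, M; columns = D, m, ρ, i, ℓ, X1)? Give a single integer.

Write exponents as rows L,I,M / cols D,m,ρ,i,ℓ,X1:
  L: [ 1  0 -3  0  1  1]
  I: [ 0  0  0  1  0  0]
  M: [ 0  1  1  0  0  3]
Echelon form has 3 nonzero rows (pivots: D,m,i)

3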